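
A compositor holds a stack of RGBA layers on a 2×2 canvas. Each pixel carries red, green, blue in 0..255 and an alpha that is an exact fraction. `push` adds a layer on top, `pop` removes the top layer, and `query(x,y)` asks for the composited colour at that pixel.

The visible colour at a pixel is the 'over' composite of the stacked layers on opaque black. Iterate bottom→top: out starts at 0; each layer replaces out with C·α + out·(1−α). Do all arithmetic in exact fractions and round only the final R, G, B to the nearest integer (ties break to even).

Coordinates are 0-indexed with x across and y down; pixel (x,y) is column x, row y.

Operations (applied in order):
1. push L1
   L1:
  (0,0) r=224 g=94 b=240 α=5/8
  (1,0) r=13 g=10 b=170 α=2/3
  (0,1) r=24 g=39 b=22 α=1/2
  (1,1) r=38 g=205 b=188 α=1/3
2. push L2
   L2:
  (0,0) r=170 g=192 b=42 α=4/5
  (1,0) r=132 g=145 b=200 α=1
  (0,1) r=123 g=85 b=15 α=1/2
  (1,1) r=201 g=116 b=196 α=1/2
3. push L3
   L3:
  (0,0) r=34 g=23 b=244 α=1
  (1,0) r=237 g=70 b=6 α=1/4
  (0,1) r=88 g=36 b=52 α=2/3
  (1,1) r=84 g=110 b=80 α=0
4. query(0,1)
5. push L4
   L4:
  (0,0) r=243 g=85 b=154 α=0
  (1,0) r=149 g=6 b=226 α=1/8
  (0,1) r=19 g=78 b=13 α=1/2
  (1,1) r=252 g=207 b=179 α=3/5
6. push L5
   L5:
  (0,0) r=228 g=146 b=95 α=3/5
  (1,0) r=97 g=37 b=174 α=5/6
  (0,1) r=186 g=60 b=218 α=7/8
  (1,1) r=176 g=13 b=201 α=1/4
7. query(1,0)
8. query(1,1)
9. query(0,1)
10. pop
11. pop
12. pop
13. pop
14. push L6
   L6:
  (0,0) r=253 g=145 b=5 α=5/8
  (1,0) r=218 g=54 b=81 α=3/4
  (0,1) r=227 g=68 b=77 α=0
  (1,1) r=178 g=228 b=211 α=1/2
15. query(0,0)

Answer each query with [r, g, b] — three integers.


at x=0,y=1 over L1,L2,L3:
after L1 α=1/2: [12, 39/2, 11]
after L2 α=1/2: [135/2, 209/4, 13]
after L3 α=2/3: [487/6, 497/12, 39]
rounded: [81, 41, 39]

(1,0) stack=L1,L2,L3,L4,L5; from [0,0,0]:
+L1 (α=2/3) → [26/3, 20/3, 340/3]
+L2 (α=1) → [132, 145, 200]
+L3 (α=1/4) → [633/4, 505/4, 303/2]
+L4 (α=1/8) → [5027/32, 3559/32, 2573/16]
+L5 (α=5/6) → [6849/64, 9479/192, 16493/96]
→ [107, 49, 172]

at x=1,y=1 over L1,L2,L3,L4,L5:
+L1 (α=1/3) → [38/3, 205/3, 188/3]
+L2 (α=1/2) → [641/6, 553/6, 388/3]
+L3 (α=0) → [641/6, 553/6, 388/3]
+L4 (α=3/5) → [2909/15, 2416/15, 2387/15]
+L5 (α=1/4) → [3789/20, 2481/20, 848/5]
= [189, 124, 170]

(0,1) stack=L1,L2,L3,L4,L5; from [0,0,0]:
L1 α=1/2: [12, 39/2, 11]
L2 α=1/2: [135/2, 209/4, 13]
L3 α=2/3: [487/6, 497/12, 39]
L4 α=1/2: [601/12, 1433/24, 26]
L5 α=7/8: [16225/96, 11513/192, 194]
= [169, 60, 194]

query (0,0) [L1,L6] — begin 0,0,0
+L1 (α=5/8) → [140, 235/4, 150]
+L6 (α=5/8) → [1685/8, 3605/32, 475/8]
→ [211, 113, 59]


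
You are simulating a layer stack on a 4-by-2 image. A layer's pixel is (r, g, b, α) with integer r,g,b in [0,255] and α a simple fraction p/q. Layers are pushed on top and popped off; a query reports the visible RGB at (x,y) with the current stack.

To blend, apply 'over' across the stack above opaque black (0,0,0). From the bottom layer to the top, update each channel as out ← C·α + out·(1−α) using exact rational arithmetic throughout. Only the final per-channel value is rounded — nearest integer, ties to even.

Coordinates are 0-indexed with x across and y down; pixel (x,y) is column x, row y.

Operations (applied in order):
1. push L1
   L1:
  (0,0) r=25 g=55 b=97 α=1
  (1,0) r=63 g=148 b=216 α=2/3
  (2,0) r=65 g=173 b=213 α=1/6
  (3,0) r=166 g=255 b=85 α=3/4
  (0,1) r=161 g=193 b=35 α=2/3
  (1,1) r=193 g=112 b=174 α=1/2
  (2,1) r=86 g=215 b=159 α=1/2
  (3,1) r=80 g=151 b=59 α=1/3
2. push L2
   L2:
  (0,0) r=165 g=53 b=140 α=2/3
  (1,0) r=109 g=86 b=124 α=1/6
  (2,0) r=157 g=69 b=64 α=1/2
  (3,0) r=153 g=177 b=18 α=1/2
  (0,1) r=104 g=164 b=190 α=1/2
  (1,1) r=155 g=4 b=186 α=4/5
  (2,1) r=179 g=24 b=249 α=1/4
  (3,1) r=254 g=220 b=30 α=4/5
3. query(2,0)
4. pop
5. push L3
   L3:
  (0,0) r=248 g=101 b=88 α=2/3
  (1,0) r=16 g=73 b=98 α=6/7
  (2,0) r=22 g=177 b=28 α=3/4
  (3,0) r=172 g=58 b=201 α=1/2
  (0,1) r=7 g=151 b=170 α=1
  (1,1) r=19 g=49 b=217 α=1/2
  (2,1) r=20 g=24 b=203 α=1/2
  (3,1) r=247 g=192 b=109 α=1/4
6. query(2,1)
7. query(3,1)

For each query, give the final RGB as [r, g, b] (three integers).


(2,0) stack=L1,L2; from [0,0,0]:
after L1 α=1/6: [65/6, 173/6, 71/2]
after L2 α=1/2: [1007/12, 587/12, 199/4]
rounded: [84, 49, 50]

(2,1) stack=L1,L3; from [0,0,0]:
after L1 α=1/2: [43, 215/2, 159/2]
after L3 α=1/2: [63/2, 263/4, 565/4]
= [32, 66, 141]

query (3,1) [L1,L3] — begin 0,0,0
after L1 α=1/3: [80/3, 151/3, 59/3]
after L3 α=1/4: [327/4, 343/4, 42]
rounded: [82, 86, 42]


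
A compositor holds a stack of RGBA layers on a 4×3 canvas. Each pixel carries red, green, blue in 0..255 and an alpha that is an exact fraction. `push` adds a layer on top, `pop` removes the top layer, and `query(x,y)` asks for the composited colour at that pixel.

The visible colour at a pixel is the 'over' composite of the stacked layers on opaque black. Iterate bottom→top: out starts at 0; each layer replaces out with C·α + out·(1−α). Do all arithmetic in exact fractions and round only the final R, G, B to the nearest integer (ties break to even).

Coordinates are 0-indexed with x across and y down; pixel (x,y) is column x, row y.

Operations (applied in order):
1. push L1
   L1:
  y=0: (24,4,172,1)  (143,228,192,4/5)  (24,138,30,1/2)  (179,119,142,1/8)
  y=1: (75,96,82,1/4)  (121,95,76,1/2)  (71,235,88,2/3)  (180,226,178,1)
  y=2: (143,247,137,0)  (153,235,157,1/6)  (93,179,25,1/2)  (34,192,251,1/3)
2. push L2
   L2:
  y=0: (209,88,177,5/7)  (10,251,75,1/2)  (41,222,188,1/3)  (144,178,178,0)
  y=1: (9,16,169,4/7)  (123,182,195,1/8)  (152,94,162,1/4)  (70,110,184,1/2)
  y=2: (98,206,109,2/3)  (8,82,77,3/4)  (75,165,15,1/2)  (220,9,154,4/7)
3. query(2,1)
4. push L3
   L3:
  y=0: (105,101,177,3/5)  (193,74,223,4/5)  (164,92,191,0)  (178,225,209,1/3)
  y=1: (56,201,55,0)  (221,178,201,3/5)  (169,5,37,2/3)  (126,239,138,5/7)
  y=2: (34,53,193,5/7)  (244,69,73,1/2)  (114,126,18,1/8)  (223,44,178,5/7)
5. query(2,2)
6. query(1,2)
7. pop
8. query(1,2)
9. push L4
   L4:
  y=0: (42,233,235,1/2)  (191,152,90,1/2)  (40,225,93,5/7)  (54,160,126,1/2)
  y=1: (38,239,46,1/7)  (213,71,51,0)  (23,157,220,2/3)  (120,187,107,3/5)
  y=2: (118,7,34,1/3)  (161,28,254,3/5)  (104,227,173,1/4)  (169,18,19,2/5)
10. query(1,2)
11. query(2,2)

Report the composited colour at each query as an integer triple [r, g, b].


at x=2,y=1 over L1,L2:
+L1 (α=2/3) → [142/3, 470/3, 176/3]
+L2 (α=1/4) → [147/2, 141, 169/2]
= [74, 141, 84]

query (2,2) [L1,L2,L3] — begin 0,0,0
+L1 (α=1/2) → [93/2, 179/2, 25/2]
+L2 (α=1/2) → [243/4, 509/4, 55/4]
+L3 (α=1/8) → [2157/32, 4067/32, 457/32]
= [67, 127, 14]

query (1,2) [L1,L2,L3] — begin 0,0,0
L1 α=1/6: [51/2, 235/6, 157/6]
L2 α=3/4: [99/8, 1711/24, 1543/24]
L3 α=1/2: [2051/16, 3367/48, 3295/48]
→ [128, 70, 69]

(1,2) stack=L1,L2; from [0,0,0]:
after L1 α=1/6: [51/2, 235/6, 157/6]
after L2 α=3/4: [99/8, 1711/24, 1543/24]
→ [12, 71, 64]

(1,2) stack=L1,L2,L4; from [0,0,0]:
L1 α=1/6: [51/2, 235/6, 157/6]
L2 α=3/4: [99/8, 1711/24, 1543/24]
L4 α=3/5: [2031/20, 2719/60, 10687/60]
→ [102, 45, 178]

at x=2,y=2 over L1,L2,L4:
L1 α=1/2: [93/2, 179/2, 25/2]
L2 α=1/2: [243/4, 509/4, 55/4]
L4 α=1/4: [1145/16, 2435/16, 857/16]
→ [72, 152, 54]


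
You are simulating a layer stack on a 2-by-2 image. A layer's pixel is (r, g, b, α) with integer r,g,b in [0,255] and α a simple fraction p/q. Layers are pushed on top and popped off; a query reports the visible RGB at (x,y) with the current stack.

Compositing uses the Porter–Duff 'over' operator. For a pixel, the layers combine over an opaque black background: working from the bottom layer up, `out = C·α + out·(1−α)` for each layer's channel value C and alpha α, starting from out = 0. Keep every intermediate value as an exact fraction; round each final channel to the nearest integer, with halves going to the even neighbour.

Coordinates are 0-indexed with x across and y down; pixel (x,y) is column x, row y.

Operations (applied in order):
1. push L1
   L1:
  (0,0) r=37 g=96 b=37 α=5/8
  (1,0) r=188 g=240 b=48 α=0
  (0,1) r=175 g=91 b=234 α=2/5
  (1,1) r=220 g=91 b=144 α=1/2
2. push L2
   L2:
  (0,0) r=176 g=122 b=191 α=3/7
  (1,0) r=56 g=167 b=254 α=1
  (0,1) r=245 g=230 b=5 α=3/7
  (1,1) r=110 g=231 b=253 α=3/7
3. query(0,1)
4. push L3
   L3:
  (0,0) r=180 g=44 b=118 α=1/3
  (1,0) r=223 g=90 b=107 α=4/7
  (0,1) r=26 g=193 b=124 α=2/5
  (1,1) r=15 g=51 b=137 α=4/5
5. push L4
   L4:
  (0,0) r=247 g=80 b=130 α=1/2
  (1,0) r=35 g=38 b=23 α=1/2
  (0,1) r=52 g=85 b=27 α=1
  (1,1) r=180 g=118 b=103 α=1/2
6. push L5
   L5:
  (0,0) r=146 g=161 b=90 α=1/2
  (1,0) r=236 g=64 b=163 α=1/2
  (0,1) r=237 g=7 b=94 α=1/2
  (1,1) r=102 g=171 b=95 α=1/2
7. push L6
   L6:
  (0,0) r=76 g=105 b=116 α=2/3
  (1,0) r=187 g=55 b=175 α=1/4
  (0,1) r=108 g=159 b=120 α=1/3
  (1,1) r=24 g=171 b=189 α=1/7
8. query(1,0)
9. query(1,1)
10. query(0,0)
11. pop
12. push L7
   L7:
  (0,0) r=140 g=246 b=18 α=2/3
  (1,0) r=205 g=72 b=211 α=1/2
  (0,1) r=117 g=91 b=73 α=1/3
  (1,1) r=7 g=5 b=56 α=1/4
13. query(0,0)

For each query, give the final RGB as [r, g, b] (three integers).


query (0,1) [L1,L2] — begin 0,0,0
L1 α=2/5: [70, 182/5, 468/5]
L2 α=3/7: [145, 4178/35, 1947/35]
= [145, 119, 56]

query (1,0) [L1,L2,L3,L4,L5,L6] — begin 0,0,0
L1 α=0: [0, 0, 0]
L2 α=1: [56, 167, 254]
L3 α=4/7: [1060/7, 123, 170]
L4 α=1/2: [1305/14, 161/2, 193/2]
L5 α=1/2: [4609/28, 289/4, 519/4]
L6 α=1/4: [19063/112, 1087/16, 2257/16]
rounded: [170, 68, 141]

at x=1,y=1 over L1,L2,L3,L4,L5,L6:
+L1 (α=1/2) → [110, 91/2, 72]
+L2 (α=3/7) → [110, 125, 1047/7]
+L3 (α=4/5) → [34, 329/5, 4883/35]
+L4 (α=1/2) → [107, 919/10, 4244/35]
+L5 (α=1/2) → [209/2, 2629/20, 7569/70]
+L6 (α=1/7) → [93, 1371/10, 29322/245]
→ [93, 137, 120]

at x=0,y=0 over L1,L2,L3,L4,L5,L6:
+L1 (α=5/8) → [185/8, 60, 185/8]
+L2 (α=3/7) → [1241/14, 606/7, 1331/14]
+L3 (α=1/3) → [2501/21, 1520/21, 719/7]
+L4 (α=1/2) → [3844/21, 1600/21, 1629/14]
+L5 (α=1/2) → [3455/21, 4981/42, 2889/28]
+L6 (α=2/3) → [6647/63, 13801/126, 9385/84]
→ [106, 110, 112]

(0,0) stack=L1,L2,L3,L4,L5,L7; from [0,0,0]:
+L1 (α=5/8) → [185/8, 60, 185/8]
+L2 (α=3/7) → [1241/14, 606/7, 1331/14]
+L3 (α=1/3) → [2501/21, 1520/21, 719/7]
+L4 (α=1/2) → [3844/21, 1600/21, 1629/14]
+L5 (α=1/2) → [3455/21, 4981/42, 2889/28]
+L7 (α=2/3) → [9335/63, 25645/126, 1299/28]
rounded: [148, 204, 46]


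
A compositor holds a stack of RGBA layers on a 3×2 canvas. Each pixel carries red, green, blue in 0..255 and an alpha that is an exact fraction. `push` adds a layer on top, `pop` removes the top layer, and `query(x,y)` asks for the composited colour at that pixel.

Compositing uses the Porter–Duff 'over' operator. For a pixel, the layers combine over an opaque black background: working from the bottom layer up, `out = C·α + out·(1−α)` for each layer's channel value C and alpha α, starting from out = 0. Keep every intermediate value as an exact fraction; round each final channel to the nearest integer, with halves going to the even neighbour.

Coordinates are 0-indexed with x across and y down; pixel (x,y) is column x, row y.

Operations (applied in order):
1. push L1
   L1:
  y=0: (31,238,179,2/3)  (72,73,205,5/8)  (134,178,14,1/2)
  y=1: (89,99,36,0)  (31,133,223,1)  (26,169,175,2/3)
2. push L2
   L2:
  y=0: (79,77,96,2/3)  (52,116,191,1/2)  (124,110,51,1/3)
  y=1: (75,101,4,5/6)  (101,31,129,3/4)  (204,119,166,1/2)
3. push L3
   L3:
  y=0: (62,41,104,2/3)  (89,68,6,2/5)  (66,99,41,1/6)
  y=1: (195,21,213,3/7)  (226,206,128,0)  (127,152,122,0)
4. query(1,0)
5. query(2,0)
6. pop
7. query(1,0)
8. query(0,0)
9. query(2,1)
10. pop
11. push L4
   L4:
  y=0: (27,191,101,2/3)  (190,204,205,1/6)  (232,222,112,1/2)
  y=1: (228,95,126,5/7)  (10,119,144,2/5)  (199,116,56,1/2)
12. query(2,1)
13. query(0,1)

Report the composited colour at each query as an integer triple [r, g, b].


query (1,0) [L1,L2,L3] — begin 0,0,0
after L1 α=5/8: [45, 365/8, 1025/8]
after L2 α=1/2: [97/2, 1293/16, 2553/16]
after L3 α=2/5: [647/10, 1211/16, 7851/80]
= [65, 76, 98]

query (2,0) [L1,L2,L3] — begin 0,0,0
after L1 α=1/2: [67, 89, 7]
after L2 α=1/3: [86, 96, 65/3]
after L3 α=1/6: [248/3, 193/2, 224/9]
= [83, 96, 25]

query (1,0) [L1,L2] — begin 0,0,0
L1 α=5/8: [45, 365/8, 1025/8]
L2 α=1/2: [97/2, 1293/16, 2553/16]
→ [48, 81, 160]

query (0,0) [L1,L2] — begin 0,0,0
+L1 (α=2/3) → [62/3, 476/3, 358/3]
+L2 (α=2/3) → [536/9, 938/9, 934/9]
rounded: [60, 104, 104]

(2,1) stack=L1,L2; from [0,0,0]:
after L1 α=2/3: [52/3, 338/3, 350/3]
after L2 α=1/2: [332/3, 695/6, 424/3]
→ [111, 116, 141]

(2,1) stack=L1,L4; from [0,0,0]:
L1 α=2/3: [52/3, 338/3, 350/3]
L4 α=1/2: [649/6, 343/3, 259/3]
→ [108, 114, 86]

(0,1) stack=L1,L4; from [0,0,0]:
L1 α=0: [0, 0, 0]
L4 α=5/7: [1140/7, 475/7, 90]
→ [163, 68, 90]


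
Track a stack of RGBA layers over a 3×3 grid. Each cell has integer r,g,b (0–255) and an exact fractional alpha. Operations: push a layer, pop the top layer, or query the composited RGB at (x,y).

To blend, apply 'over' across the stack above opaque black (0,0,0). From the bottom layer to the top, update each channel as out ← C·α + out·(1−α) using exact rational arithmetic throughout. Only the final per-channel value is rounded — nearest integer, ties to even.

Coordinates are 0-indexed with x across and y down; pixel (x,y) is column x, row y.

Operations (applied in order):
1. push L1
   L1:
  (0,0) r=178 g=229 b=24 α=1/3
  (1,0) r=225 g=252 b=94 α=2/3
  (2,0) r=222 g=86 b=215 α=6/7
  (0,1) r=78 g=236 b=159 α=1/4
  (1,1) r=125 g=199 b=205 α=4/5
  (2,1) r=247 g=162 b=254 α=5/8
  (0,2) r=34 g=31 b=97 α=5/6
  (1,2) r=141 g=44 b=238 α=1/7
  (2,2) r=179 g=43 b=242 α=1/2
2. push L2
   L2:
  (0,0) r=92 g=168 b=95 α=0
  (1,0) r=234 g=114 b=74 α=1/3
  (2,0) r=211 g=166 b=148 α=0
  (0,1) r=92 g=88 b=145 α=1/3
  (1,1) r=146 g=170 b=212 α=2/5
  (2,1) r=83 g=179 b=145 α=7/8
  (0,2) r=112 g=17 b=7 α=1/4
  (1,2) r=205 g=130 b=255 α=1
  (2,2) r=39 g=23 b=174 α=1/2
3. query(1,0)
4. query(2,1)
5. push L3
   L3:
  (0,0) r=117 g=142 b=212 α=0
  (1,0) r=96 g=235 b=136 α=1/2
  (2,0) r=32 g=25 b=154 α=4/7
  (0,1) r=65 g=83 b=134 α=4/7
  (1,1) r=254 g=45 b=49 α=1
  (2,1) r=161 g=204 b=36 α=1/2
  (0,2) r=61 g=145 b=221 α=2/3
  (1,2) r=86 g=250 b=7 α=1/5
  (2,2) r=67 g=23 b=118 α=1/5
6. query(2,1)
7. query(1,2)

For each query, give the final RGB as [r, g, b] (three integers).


(1,0) stack=L1,L2; from [0,0,0]:
L1 α=2/3: [150, 168, 188/3]
L2 α=1/3: [178, 150, 598/9]
= [178, 150, 66]

query (2,1) [L1,L2] — begin 0,0,0
+L1 (α=5/8) → [1235/8, 405/4, 635/4]
+L2 (α=7/8) → [5883/64, 5417/32, 4695/32]
→ [92, 169, 147]

at x=2,y=1 over L1,L2,L3:
L1 α=5/8: [1235/8, 405/4, 635/4]
L2 α=7/8: [5883/64, 5417/32, 4695/32]
L3 α=1/2: [16187/128, 11945/64, 5847/64]
rounded: [126, 187, 91]

query (1,2) [L1,L2,L3] — begin 0,0,0
after L1 α=1/7: [141/7, 44/7, 34]
after L2 α=1: [205, 130, 255]
after L3 α=1/5: [906/5, 154, 1027/5]
= [181, 154, 205]


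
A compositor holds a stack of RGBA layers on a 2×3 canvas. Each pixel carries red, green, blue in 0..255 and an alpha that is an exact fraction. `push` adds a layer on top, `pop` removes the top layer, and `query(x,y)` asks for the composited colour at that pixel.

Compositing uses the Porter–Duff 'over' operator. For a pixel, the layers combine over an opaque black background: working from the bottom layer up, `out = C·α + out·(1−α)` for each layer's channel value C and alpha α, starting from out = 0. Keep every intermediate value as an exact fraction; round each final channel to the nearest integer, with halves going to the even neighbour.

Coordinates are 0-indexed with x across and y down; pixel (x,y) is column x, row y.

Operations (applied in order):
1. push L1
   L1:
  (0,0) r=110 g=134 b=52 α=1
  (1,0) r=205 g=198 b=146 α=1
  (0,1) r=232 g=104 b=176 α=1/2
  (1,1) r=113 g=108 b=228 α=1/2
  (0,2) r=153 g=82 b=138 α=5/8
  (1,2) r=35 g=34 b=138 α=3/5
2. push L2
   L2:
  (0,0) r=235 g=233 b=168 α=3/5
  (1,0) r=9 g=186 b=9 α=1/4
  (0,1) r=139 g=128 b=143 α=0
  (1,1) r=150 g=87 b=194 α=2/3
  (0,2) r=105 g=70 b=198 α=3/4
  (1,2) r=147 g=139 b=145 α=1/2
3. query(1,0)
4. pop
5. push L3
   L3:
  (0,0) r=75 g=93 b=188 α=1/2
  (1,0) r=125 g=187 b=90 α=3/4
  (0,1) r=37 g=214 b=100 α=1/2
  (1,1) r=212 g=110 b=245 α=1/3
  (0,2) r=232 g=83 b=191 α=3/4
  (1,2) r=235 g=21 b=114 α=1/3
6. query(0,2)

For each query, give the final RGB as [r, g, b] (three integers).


(1,0) stack=L1,L2; from [0,0,0]:
L1 α=1: [205, 198, 146]
L2 α=1/4: [156, 195, 447/4]
rounded: [156, 195, 112]

(0,2) stack=L1,L3; from [0,0,0]:
+L1 (α=5/8) → [765/8, 205/4, 345/4]
+L3 (α=3/4) → [6333/32, 1201/16, 2637/16]
rounded: [198, 75, 165]


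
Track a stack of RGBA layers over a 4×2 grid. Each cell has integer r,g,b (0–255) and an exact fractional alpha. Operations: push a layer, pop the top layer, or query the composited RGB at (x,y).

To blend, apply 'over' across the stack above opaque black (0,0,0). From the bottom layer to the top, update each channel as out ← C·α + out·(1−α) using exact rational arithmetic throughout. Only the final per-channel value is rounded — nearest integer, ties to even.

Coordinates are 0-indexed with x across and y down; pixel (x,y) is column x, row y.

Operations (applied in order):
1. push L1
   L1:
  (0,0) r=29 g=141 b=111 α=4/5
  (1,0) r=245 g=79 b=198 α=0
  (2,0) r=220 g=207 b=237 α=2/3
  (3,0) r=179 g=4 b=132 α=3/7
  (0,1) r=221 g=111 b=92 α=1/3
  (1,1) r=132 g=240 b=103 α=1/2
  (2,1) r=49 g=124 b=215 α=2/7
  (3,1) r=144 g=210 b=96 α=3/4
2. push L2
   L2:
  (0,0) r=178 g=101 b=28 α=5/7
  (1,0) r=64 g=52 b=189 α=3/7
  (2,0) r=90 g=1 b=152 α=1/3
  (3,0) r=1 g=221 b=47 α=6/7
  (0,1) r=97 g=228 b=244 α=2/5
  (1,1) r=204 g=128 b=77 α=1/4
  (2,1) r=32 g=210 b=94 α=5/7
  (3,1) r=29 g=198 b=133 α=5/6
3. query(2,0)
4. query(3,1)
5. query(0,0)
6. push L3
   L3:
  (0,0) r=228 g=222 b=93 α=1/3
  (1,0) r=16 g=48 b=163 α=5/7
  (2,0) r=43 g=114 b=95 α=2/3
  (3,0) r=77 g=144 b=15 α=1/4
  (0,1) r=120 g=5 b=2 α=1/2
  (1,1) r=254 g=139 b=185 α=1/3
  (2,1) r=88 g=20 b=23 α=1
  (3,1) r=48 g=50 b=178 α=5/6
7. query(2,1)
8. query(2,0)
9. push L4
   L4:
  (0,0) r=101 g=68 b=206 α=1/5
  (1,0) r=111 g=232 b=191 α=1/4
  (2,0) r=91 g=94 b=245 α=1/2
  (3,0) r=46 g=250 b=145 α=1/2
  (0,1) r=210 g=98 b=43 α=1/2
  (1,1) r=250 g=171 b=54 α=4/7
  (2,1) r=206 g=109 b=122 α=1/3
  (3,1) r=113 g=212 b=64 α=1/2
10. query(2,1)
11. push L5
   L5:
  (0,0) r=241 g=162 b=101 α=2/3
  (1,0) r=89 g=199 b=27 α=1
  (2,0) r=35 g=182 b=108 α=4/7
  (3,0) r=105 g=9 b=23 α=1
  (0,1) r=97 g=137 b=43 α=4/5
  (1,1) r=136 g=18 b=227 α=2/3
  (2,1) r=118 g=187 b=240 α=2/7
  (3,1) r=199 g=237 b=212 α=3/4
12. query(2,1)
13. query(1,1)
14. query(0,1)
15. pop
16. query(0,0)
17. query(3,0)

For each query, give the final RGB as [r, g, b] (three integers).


query (2,0) [L1,L2] — begin 0,0,0
L1 α=2/3: [440/3, 138, 158]
L2 α=1/3: [1150/9, 277/3, 156]
= [128, 92, 156]

at x=3,y=1 over L1,L2:
after L1 α=3/4: [108, 315/2, 72]
after L2 α=5/6: [253/6, 765/4, 737/6]
rounded: [42, 191, 123]

(0,0) stack=L1,L2; from [0,0,0]:
+L1 (α=4/5) → [116/5, 564/5, 444/5]
+L2 (α=5/7) → [4682/35, 3653/35, 1588/35]
= [134, 104, 45]

query (2,1) [L1,L2,L3] — begin 0,0,0
+L1 (α=2/7) → [14, 248/7, 430/7]
+L2 (α=5/7) → [188/7, 7846/49, 4150/49]
+L3 (α=1) → [88, 20, 23]
rounded: [88, 20, 23]

(2,0) stack=L1,L2,L3; from [0,0,0]:
after L1 α=2/3: [440/3, 138, 158]
after L2 α=1/3: [1150/9, 277/3, 156]
after L3 α=2/3: [1924/27, 961/9, 346/3]
→ [71, 107, 115]

at x=2,y=1 over L1,L2,L3,L4:
L1 α=2/7: [14, 248/7, 430/7]
L2 α=5/7: [188/7, 7846/49, 4150/49]
L3 α=1: [88, 20, 23]
L4 α=1/3: [382/3, 149/3, 56]
rounded: [127, 50, 56]

at x=2,y=1 over L1,L2,L3,L4,L5:
after L1 α=2/7: [14, 248/7, 430/7]
after L2 α=5/7: [188/7, 7846/49, 4150/49]
after L3 α=1: [88, 20, 23]
after L4 α=1/3: [382/3, 149/3, 56]
after L5 α=2/7: [374/3, 1867/21, 760/7]
→ [125, 89, 109]

query (1,1) [L1,L2,L3,L4,L5] — begin 0,0,0
+L1 (α=1/2) → [66, 120, 103/2]
+L2 (α=1/4) → [201/2, 122, 463/8]
+L3 (α=1/3) → [455/3, 383/3, 401/4]
+L4 (α=4/7) → [1455/7, 1067/7, 2067/28]
+L5 (α=2/3) → [3359/21, 1319/21, 14779/84]
→ [160, 63, 176]

(0,1) stack=L1,L2,L3,L4,L5; from [0,0,0]:
+L1 (α=1/3) → [221/3, 37, 92/3]
+L2 (α=2/5) → [83, 567/5, 116]
+L3 (α=1/2) → [203/2, 296/5, 59]
+L4 (α=1/2) → [623/4, 393/5, 51]
+L5 (α=4/5) → [435/4, 3133/25, 223/5]
rounded: [109, 125, 45]

(0,0) stack=L1,L2,L3,L4; from [0,0,0]:
L1 α=4/5: [116/5, 564/5, 444/5]
L2 α=5/7: [4682/35, 3653/35, 1588/35]
L3 α=1/3: [17344/105, 15076/105, 6431/105]
L4 α=1/5: [79981/525, 67444/525, 47354/525]
rounded: [152, 128, 90]

at x=3,y=0 over L1,L2,L3,L4:
after L1 α=3/7: [537/7, 12/7, 396/7]
after L2 α=6/7: [579/49, 9294/49, 2370/49]
after L3 α=1/4: [2755/98, 17469/98, 7845/196]
after L4 α=1/2: [7263/196, 41969/196, 36265/392]
= [37, 214, 93]


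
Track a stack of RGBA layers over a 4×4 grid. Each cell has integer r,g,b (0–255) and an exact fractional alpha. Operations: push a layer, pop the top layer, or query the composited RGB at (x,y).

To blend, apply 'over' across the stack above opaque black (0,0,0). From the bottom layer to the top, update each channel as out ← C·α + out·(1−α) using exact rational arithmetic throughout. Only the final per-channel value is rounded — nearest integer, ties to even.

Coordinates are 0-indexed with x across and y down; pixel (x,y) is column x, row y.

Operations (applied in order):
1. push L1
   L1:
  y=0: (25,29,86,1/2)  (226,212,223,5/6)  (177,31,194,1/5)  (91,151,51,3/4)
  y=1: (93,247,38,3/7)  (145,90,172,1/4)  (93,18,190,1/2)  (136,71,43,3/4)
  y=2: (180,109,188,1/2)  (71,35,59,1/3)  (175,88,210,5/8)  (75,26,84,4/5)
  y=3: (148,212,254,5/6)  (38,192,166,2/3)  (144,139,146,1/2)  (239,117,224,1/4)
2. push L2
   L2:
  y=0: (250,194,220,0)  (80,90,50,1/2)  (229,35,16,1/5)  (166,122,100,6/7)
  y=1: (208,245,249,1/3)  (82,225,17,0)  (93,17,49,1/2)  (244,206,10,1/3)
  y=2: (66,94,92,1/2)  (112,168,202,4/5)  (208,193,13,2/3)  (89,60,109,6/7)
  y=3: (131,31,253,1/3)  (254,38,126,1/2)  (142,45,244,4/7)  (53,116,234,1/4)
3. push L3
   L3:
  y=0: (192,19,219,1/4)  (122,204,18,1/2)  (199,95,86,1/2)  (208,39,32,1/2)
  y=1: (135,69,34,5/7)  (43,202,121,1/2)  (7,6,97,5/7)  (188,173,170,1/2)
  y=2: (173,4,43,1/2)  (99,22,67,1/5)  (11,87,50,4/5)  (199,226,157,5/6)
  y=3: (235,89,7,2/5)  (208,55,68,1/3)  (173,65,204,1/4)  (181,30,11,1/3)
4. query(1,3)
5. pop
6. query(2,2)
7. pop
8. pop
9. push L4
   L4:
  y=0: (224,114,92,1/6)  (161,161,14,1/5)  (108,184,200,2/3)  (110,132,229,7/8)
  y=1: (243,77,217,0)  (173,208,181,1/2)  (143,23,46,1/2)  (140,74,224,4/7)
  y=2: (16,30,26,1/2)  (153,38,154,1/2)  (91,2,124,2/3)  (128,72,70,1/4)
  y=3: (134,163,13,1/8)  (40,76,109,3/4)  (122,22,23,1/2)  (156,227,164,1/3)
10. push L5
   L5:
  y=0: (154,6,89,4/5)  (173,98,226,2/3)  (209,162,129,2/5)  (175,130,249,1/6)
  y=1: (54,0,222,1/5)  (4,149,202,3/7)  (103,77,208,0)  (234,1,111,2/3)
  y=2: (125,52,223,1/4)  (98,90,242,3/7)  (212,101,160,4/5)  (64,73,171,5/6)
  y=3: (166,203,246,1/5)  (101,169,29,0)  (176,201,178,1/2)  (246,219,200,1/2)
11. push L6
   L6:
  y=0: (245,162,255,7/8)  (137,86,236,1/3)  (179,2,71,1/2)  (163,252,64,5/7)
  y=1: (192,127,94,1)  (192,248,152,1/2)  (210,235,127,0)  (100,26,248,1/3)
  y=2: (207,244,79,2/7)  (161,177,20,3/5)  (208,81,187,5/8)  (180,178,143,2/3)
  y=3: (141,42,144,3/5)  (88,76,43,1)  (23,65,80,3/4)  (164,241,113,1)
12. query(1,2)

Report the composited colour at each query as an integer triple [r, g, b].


(1,3) stack=L1,L2,L3; from [0,0,0]:
after L1 α=2/3: [76/3, 128, 332/3]
after L2 α=1/2: [419/3, 83, 355/3]
after L3 α=1/3: [1462/9, 221/3, 914/9]
= [162, 74, 102]

(2,2) stack=L1,L2; from [0,0,0]:
+L1 (α=5/8) → [875/8, 55, 525/4]
+L2 (α=2/3) → [1401/8, 147, 629/12]
→ [175, 147, 52]

(1,2) stack=L4,L5,L6; from [0,0,0]:
L4 α=1/2: [153/2, 19, 77]
L5 α=3/7: [600/7, 346/7, 1034/7]
L6 α=3/5: [4581/35, 4409/35, 2488/35]
rounded: [131, 126, 71]


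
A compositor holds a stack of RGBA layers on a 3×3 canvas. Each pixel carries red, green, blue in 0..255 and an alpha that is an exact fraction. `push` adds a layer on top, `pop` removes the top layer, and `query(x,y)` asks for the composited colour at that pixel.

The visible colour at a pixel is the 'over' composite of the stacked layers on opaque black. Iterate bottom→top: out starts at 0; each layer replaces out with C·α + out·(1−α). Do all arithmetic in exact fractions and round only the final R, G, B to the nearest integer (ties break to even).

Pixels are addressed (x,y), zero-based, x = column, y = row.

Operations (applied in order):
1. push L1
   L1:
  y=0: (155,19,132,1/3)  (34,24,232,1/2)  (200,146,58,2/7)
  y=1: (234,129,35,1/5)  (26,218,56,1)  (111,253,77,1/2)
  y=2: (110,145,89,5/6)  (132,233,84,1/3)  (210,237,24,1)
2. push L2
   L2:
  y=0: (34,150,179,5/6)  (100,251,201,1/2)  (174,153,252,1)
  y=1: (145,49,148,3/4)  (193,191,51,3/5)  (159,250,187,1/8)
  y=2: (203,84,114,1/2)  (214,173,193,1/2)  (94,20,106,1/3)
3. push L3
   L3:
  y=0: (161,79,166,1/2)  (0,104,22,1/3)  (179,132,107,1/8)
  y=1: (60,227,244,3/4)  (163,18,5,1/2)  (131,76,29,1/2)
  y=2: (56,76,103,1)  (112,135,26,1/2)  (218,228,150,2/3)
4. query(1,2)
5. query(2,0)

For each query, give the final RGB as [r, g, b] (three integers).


query (1,2) [L1,L2,L3] — begin 0,0,0
L1 α=1/3: [44, 233/3, 28]
L2 α=1/2: [129, 376/3, 221/2]
L3 α=1/2: [241/2, 781/6, 273/4]
→ [120, 130, 68]

(2,0) stack=L1,L2,L3; from [0,0,0]:
after L1 α=2/7: [400/7, 292/7, 116/7]
after L2 α=1: [174, 153, 252]
after L3 α=1/8: [1397/8, 1203/8, 1871/8]
= [175, 150, 234]


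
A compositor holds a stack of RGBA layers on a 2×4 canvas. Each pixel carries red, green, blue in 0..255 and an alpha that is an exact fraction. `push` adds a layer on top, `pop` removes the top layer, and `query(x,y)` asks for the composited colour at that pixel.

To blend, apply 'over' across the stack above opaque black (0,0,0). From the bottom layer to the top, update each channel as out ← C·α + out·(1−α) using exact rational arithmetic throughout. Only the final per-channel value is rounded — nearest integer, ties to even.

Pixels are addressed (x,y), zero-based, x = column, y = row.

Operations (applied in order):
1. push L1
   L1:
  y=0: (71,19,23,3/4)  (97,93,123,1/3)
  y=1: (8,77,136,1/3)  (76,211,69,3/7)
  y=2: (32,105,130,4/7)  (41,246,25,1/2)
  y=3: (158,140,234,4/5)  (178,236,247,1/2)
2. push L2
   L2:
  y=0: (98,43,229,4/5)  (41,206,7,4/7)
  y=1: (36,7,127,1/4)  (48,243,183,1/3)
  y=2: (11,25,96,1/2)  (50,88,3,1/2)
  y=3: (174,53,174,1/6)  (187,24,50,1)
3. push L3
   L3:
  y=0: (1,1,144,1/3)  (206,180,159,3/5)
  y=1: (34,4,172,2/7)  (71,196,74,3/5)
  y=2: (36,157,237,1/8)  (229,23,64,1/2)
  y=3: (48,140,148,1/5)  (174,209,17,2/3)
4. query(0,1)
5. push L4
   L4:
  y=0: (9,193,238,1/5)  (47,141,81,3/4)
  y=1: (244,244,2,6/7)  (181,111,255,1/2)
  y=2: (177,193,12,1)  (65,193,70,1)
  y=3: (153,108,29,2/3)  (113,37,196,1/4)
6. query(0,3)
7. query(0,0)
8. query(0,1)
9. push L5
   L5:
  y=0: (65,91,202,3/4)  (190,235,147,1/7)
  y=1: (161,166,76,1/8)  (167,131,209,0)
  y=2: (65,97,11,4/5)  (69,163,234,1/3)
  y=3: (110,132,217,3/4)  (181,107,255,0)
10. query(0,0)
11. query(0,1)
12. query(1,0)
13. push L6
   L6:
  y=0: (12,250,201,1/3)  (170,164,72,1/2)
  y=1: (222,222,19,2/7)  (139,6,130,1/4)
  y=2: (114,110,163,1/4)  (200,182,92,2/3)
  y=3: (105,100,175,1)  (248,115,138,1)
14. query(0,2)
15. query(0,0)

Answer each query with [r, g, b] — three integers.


at x=0,y=1 over L1,L2,L3:
L1 α=1/3: [8/3, 77/3, 136/3]
L2 α=1/4: [11, 21, 263/4]
L3 α=2/7: [123/7, 113/7, 2691/28]
= [18, 16, 96]

at x=0,y=3 over L1,L2,L3,L4:
after L1 α=4/5: [632/5, 112, 936/5]
after L2 α=1/6: [403/3, 613/6, 185]
after L3 α=1/5: [1756/15, 1646/15, 888/5]
after L4 α=2/3: [6346/45, 4886/45, 1178/15]
= [141, 109, 79]

at x=0,y=0 over L1,L2,L3,L4:
+L1 (α=3/4) → [213/4, 57/4, 69/4]
+L2 (α=4/5) → [1781/20, 149/4, 3733/20]
+L3 (α=1/3) → [597/10, 151/6, 5173/30]
+L4 (α=1/5) → [1239/25, 881/15, 13916/75]
→ [50, 59, 186]

(0,1) stack=L1,L2,L3,L4; from [0,0,0]:
after L1 α=1/3: [8/3, 77/3, 136/3]
after L2 α=1/4: [11, 21, 263/4]
after L3 α=2/7: [123/7, 113/7, 2691/28]
after L4 α=6/7: [10371/49, 10361/49, 3027/196]
= [212, 211, 15]

(0,0) stack=L1,L2,L3,L4,L5; from [0,0,0]:
L1 α=3/4: [213/4, 57/4, 69/4]
L2 α=4/5: [1781/20, 149/4, 3733/20]
L3 α=1/3: [597/10, 151/6, 5173/30]
L4 α=1/5: [1239/25, 881/15, 13916/75]
L5 α=3/4: [3057/50, 1244/15, 29683/150]
= [61, 83, 198]

at x=0,y=1 over L1,L2,L3,L4,L5:
+L1 (α=1/3) → [8/3, 77/3, 136/3]
+L2 (α=1/4) → [11, 21, 263/4]
+L3 (α=2/7) → [123/7, 113/7, 2691/28]
+L4 (α=6/7) → [10371/49, 10361/49, 3027/196]
+L5 (α=1/8) → [5749/28, 11523/56, 5155/224]
= [205, 206, 23]

query (1,0) [L1,L2,L3,L4,L5] — begin 0,0,0
L1 α=1/3: [97/3, 31, 41]
L2 α=4/7: [261/7, 131, 151/7]
L3 α=3/5: [4848/35, 802/5, 3641/35]
L4 α=3/4: [9783/140, 2917/20, 6073/70]
L5 α=1/7: [42649/490, 11101/70, 23364/245]
= [87, 159, 95]

query (0,2) [L1,L2,L3,L4,L5,L6] — begin 0,0,0
after L1 α=4/7: [128/7, 60, 520/7]
after L2 α=1/2: [205/14, 85/2, 596/7]
after L3 α=1/8: [277/16, 909/16, 833/8]
after L4 α=1: [177, 193, 12]
after L5 α=4/5: [437/5, 581/5, 56/5]
after L6 α=1/4: [1881/20, 2293/20, 983/20]
rounded: [94, 115, 49]

(0,0) stack=L1,L2,L3,L4,L5,L6; from [0,0,0]:
+L1 (α=3/4) → [213/4, 57/4, 69/4]
+L2 (α=4/5) → [1781/20, 149/4, 3733/20]
+L3 (α=1/3) → [597/10, 151/6, 5173/30]
+L4 (α=1/5) → [1239/25, 881/15, 13916/75]
+L5 (α=3/4) → [3057/50, 1244/15, 29683/150]
+L6 (α=1/3) → [1119/25, 6238/45, 44758/225]
rounded: [45, 139, 199]


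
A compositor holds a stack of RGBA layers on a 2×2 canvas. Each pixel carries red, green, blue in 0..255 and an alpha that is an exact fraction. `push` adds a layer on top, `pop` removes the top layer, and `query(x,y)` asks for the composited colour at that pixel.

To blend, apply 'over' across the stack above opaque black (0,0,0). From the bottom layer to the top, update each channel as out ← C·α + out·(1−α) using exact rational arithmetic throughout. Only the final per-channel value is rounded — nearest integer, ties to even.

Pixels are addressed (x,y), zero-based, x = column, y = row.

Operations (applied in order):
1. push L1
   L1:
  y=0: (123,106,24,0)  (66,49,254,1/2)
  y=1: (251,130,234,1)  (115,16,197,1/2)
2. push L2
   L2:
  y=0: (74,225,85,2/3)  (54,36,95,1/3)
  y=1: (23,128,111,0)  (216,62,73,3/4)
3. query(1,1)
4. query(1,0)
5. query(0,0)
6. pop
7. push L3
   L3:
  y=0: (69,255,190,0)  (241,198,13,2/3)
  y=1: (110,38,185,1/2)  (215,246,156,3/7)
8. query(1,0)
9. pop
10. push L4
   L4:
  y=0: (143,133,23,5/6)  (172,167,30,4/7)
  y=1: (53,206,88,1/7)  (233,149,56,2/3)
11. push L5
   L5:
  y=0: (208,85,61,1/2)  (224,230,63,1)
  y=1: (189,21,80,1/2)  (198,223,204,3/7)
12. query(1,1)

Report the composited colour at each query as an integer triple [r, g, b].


query (1,1) [L1,L2] — begin 0,0,0
after L1 α=1/2: [115/2, 8, 197/2]
after L2 α=3/4: [1411/8, 97/2, 635/8]
rounded: [176, 48, 79]

at x=1,y=0 over L1,L2:
L1 α=1/2: [33, 49/2, 127]
L2 α=1/3: [40, 85/3, 349/3]
rounded: [40, 28, 116]

(0,0) stack=L1,L2; from [0,0,0]:
after L1 α=0: [0, 0, 0]
after L2 α=2/3: [148/3, 150, 170/3]
rounded: [49, 150, 57]

query (1,0) [L1,L3] — begin 0,0,0
L1 α=1/2: [33, 49/2, 127]
L3 α=2/3: [515/3, 841/6, 51]
= [172, 140, 51]

query (1,1) [L1,L4,L5] — begin 0,0,0
after L1 α=1/2: [115/2, 8, 197/2]
after L4 α=2/3: [349/2, 102, 421/6]
after L5 α=3/7: [1292/7, 1077/7, 2678/21]
rounded: [185, 154, 128]


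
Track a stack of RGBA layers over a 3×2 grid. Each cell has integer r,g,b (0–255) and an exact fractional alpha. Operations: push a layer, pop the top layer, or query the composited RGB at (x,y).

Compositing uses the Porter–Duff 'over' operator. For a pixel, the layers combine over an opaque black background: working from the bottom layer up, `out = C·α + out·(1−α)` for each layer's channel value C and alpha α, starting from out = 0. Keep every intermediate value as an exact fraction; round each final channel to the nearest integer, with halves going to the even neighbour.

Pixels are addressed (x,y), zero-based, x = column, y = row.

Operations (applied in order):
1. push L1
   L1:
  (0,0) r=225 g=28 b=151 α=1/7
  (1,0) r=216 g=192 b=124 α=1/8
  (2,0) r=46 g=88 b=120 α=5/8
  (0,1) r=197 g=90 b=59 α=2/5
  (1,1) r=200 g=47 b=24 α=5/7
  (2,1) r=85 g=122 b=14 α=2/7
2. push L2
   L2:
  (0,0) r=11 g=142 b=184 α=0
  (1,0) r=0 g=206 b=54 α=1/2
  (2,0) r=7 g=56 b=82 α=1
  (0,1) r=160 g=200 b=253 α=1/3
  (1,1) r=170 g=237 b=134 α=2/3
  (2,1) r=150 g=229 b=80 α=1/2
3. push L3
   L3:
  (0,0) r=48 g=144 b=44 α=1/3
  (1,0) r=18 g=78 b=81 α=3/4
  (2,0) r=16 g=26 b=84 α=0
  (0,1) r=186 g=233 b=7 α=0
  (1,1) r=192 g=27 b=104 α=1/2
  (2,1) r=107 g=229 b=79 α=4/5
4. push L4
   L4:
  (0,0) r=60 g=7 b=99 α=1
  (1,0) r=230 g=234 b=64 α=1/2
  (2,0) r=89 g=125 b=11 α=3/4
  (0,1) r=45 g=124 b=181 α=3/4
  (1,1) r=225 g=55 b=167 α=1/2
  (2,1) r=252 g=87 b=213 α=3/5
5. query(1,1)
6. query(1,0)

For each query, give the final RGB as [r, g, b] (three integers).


query (1,1) [L1,L2,L3,L4] — begin 0,0,0
after L1 α=5/7: [1000/7, 235/7, 120/7]
after L2 α=2/3: [3380/21, 3553/21, 1996/21]
after L3 α=1/2: [3706/21, 2060/21, 2090/21]
after L4 α=1/2: [8431/42, 3215/42, 5597/42]
→ [201, 77, 133]

(1,0) stack=L1,L2,L3,L4; from [0,0,0]:
after L1 α=1/8: [27, 24, 31/2]
after L2 α=1/2: [27/2, 115, 139/4]
after L3 α=3/4: [135/8, 349/4, 1111/16]
after L4 α=1/2: [1975/16, 1285/8, 2135/32]
rounded: [123, 161, 67]


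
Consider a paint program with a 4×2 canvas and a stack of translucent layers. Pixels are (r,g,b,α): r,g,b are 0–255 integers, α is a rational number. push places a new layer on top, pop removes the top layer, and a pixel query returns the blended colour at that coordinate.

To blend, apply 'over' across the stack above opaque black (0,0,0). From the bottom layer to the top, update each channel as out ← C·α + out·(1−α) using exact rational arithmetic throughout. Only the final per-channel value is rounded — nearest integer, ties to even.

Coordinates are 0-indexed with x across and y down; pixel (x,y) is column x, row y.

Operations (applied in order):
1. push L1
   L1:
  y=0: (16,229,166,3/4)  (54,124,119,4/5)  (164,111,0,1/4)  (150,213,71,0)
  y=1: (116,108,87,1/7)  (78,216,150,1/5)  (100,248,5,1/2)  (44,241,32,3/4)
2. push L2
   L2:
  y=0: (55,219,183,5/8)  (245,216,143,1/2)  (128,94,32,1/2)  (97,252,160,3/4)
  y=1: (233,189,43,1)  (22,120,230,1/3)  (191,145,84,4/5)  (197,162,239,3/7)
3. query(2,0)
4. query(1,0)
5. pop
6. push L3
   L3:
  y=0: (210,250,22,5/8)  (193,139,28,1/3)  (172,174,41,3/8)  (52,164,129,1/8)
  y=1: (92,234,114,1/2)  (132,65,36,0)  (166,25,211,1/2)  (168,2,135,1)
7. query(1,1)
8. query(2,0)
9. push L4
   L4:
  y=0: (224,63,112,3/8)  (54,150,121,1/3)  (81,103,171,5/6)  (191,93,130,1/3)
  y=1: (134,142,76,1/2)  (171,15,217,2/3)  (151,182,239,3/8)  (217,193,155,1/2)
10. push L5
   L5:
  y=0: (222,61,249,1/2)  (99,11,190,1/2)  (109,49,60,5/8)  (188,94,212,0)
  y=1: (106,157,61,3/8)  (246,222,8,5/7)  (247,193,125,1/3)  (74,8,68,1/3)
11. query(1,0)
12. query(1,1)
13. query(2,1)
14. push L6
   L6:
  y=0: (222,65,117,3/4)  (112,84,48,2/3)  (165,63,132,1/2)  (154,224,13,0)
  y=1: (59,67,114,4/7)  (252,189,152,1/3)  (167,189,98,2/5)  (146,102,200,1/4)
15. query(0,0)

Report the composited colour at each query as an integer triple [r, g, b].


(2,0) stack=L1,L2; from [0,0,0]:
after L1 α=1/4: [41, 111/4, 0]
after L2 α=1/2: [169/2, 487/8, 16]
→ [84, 61, 16]

at x=1,y=0 over L1,L2:
L1 α=4/5: [216/5, 496/5, 476/5]
L2 α=1/2: [1441/10, 788/5, 1191/10]
→ [144, 158, 119]

(1,1) stack=L1,L3; from [0,0,0]:
L1 α=1/5: [78/5, 216/5, 30]
L3 α=0: [78/5, 216/5, 30]
rounded: [16, 43, 30]

at x=2,y=0 over L1,L3:
after L1 α=1/4: [41, 111/4, 0]
after L3 α=3/8: [721/8, 2643/32, 123/8]
rounded: [90, 83, 15]

query (1,0) [L1,L3,L4,L5] — begin 0,0,0
L1 α=4/5: [216/5, 496/5, 476/5]
L3 α=1/3: [1397/15, 1687/15, 364/5]
L4 α=1/3: [3604/45, 5624/45, 1333/15]
L5 α=1/2: [8059/90, 6119/90, 4183/30]
→ [90, 68, 139]

(1,1) stack=L1,L3,L4,L5; from [0,0,0]:
L1 α=1/5: [78/5, 216/5, 30]
L3 α=0: [78/5, 216/5, 30]
L4 α=2/3: [596/5, 122/5, 464/3]
L5 α=5/7: [7342/35, 5794/35, 1048/21]
= [210, 166, 50]

query (2,1) [L1,L3,L4,L5] — begin 0,0,0
after L1 α=1/2: [50, 124, 5/2]
after L3 α=1/2: [108, 149/2, 427/4]
after L4 α=3/8: [993/8, 1837/16, 5003/32]
after L5 α=1/3: [1981/12, 1127/8, 7003/48]
→ [165, 141, 146]

query (0,0) [L1,L3,L4,L5,L6] — begin 0,0,0
after L1 α=3/4: [12, 687/4, 249/2]
after L3 α=5/8: [543/4, 7061/32, 967/16]
after L4 α=3/8: [5403/32, 41353/256, 10211/128]
after L5 α=1/2: [12507/64, 56969/512, 42083/256]
after L6 α=3/4: [55131/256, 156809/2048, 131939/1024]
= [215, 77, 129]


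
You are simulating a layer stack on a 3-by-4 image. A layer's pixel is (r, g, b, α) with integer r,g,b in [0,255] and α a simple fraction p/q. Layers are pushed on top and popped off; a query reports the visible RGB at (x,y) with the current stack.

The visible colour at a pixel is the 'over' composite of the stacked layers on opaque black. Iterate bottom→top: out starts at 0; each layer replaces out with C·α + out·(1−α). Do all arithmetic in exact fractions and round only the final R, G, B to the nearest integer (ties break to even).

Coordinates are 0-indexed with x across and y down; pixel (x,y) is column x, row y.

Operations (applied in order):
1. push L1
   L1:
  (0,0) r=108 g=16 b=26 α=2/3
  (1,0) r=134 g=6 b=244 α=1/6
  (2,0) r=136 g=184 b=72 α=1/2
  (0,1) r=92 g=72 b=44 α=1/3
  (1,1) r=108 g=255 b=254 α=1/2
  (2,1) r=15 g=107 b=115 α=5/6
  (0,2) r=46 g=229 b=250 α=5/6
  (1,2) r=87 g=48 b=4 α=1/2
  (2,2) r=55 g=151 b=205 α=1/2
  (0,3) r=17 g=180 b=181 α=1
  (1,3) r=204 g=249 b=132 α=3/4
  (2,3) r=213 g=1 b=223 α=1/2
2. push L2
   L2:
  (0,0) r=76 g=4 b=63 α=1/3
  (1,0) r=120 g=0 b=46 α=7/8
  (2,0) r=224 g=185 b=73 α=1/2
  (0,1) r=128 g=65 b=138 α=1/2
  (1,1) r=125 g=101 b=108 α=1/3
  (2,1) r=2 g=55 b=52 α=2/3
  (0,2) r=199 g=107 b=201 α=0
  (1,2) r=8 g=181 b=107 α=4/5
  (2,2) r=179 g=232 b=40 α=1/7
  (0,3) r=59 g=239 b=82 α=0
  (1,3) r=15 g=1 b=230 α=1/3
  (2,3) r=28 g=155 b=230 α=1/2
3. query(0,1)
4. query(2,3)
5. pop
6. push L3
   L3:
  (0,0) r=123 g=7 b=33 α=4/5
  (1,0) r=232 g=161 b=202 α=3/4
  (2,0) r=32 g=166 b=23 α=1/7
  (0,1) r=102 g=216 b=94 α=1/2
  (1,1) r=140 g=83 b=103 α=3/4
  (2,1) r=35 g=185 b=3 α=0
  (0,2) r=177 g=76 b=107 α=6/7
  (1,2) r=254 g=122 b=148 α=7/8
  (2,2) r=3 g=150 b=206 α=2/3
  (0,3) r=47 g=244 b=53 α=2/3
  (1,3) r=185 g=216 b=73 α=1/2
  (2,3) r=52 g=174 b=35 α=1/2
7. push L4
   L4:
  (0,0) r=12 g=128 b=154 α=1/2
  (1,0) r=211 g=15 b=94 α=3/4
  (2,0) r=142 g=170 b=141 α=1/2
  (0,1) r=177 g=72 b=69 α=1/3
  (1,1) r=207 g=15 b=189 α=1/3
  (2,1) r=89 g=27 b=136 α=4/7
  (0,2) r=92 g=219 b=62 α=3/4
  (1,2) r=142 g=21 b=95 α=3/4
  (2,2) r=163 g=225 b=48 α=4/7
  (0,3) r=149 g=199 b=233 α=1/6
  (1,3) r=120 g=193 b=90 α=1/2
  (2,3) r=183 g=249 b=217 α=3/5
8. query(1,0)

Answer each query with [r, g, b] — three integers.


(0,1) stack=L1,L2; from [0,0,0]:
after L1 α=1/3: [92/3, 24, 44/3]
after L2 α=1/2: [238/3, 89/2, 229/3]
→ [79, 44, 76]

(2,3) stack=L1,L2; from [0,0,0]:
L1 α=1/2: [213/2, 1/2, 223/2]
L2 α=1/2: [269/4, 311/4, 683/4]
rounded: [67, 78, 171]

at x=1,y=0 over L1,L3,L4:
after L1 α=1/6: [67/3, 1, 122/3]
after L3 α=3/4: [2155/12, 121, 485/3]
after L4 α=3/4: [9751/48, 83/2, 1331/12]
= [203, 42, 111]


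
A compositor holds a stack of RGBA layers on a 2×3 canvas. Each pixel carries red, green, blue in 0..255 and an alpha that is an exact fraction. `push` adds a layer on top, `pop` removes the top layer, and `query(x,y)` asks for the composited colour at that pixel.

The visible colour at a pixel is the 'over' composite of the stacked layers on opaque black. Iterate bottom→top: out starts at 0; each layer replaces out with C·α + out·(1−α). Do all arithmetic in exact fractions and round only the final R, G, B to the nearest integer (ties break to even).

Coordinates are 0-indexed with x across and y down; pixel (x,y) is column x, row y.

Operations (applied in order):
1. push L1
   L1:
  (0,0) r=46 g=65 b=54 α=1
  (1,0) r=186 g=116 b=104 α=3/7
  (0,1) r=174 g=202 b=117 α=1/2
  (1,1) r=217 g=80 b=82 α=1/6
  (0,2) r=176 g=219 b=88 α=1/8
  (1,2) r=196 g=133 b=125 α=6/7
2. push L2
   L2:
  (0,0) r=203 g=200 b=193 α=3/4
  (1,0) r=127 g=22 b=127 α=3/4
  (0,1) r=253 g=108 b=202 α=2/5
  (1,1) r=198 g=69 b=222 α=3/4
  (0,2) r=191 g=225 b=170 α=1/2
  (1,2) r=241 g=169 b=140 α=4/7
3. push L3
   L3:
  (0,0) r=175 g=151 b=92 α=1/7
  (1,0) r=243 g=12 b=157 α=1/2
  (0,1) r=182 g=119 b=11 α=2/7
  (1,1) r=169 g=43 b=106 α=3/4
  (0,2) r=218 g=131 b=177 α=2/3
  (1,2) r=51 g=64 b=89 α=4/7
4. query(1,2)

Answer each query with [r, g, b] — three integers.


(1,2) stack=L1,L2,L3; from [0,0,0]:
+L1 (α=6/7) → [168, 114, 750/7]
+L2 (α=4/7) → [1468/7, 1018/7, 6170/49]
+L3 (α=4/7) → [5832/49, 4846/49, 35954/343]
→ [119, 99, 105]
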